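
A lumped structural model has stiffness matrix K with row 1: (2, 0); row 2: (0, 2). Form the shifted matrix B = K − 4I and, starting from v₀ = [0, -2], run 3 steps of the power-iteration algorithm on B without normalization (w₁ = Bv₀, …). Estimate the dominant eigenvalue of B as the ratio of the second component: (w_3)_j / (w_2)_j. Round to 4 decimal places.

-2.0000

B = K − 4I has rows (-2, 0); (0, -2)
w1 = Bv₀ = (0, 4)
w2 = Bw1 = (0, -8)
w3 = Bw2 = (0, 16)
Ratio: 16/-8 = -2.0000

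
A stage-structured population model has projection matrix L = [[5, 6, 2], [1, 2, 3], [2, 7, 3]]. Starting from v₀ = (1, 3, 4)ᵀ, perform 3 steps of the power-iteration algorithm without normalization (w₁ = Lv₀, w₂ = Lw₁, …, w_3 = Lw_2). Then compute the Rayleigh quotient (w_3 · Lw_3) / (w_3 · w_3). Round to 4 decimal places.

w1 = Lv₀ = (5·1 + 6·3 + 2·4; 1·1 + 2·3 + 3·4; 2·1 + 7·3 + 3·4) = (31, 19, 35)
w2 = Lw1 = (5·31 + 6·19 + 2·35; 1·31 + 2·19 + 3·35; 2·31 + 7·19 + 3·35) = (339, 174, 300)
w3 = Lw2 = (3339, 1587, 2796)
Lw3 = (31809, 14901, 26175)
w3·Lw3 = 3339·31809 + 1587·14901 + 2796·26175 = 203043438; w3·w3 = 3339·3339 + 1587·1587 + 2796·2796 = 21485106
λ ≈ 203043438/21485106 = 9.4504

9.4504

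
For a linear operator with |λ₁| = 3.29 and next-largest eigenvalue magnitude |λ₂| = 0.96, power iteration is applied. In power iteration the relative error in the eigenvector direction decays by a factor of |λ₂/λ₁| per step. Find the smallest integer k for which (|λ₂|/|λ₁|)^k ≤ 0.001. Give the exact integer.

|λ₂/λ₁| = 0.96/3.29 = 0.29179
Need k ≥ ln(0.001) / ln(0.29179) = -6.9078 / -1.2317 ≈ 5.608
Smallest integer k satisfying the bound: 6

6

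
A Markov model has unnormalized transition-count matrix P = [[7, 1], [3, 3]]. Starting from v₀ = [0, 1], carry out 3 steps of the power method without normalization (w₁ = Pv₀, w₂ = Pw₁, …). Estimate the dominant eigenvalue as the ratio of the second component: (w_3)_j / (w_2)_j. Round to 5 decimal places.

5.50000

w1 = Pv₀ = (7·0 + 1·1; 3·0 + 3·1) = (1, 3)
w2 = Pw1 = (7·1 + 1·3; 3·1 + 3·3) = (10, 12)
w3 = Pw2 = (82, 66)
Ratio at component: 66 / 12 = 5.50000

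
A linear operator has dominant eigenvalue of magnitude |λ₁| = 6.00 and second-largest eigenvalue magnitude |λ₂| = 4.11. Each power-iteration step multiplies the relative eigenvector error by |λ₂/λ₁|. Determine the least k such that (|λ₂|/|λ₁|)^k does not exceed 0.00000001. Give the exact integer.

49

|λ₂/λ₁| = 4.11/6.00 = 0.68500
Need k ≥ ln(0.00000001) / ln(0.68500) = -18.4207 / -0.3783 ≈ 48.689
Smallest integer k satisfying the bound: 49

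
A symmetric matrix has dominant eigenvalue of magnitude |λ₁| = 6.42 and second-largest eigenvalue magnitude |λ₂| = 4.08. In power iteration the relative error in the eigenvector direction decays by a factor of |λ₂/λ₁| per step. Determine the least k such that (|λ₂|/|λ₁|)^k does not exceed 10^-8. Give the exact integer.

|λ₂/λ₁| = 4.08/6.42 = 0.63551
Need k ≥ ln(10^-8) / ln(0.63551) = -18.4207 / -0.4533 ≈ 40.635
Smallest integer k satisfying the bound: 41

41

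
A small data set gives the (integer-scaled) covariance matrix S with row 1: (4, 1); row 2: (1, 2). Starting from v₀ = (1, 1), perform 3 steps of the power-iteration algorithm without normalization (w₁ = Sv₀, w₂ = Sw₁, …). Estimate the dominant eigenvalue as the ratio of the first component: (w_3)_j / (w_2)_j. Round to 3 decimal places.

w1 = Sv₀ = (5, 3)
w2 = Sw1 = (23, 11)
w3 = Sw2 = (103, 45)
Ratio at component: 103 / 23 = 4.478

4.478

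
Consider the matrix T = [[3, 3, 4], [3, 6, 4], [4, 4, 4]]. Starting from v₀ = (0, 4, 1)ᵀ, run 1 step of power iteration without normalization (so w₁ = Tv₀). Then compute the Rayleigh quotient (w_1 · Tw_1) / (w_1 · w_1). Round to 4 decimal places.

w1 = Tv₀ = (3·0 + 3·4 + 4·1; 3·0 + 6·4 + 4·1; 4·0 + 4·4 + 4·1) = (16, 28, 20)
Tw1 = (212, 296, 256)
w1·Tw1 = 16·212 + 28·296 + 20·256 = 16800; w1·w1 = 16·16 + 28·28 + 20·20 = 1440
λ ≈ 16800/1440 = 11.6667

λ ≈ 11.6667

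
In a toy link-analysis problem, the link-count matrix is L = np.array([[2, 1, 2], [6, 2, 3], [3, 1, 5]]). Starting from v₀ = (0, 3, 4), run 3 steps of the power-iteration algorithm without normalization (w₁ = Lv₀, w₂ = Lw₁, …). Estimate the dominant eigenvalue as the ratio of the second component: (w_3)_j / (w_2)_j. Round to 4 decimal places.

w1 = Lv₀ = (2·0 + 1·3 + 2·4; 6·0 + 2·3 + 3·4; 3·0 + 1·3 + 5·4) = (11, 18, 23)
w2 = Lw1 = (2·11 + 1·18 + 2·23; 6·11 + 2·18 + 3·23; 3·11 + 1·18 + 5·23) = (86, 171, 166)
w3 = Lw2 = (675, 1356, 1259)
Ratio at component: 1356 / 171 = 7.9298

λ ≈ 7.9298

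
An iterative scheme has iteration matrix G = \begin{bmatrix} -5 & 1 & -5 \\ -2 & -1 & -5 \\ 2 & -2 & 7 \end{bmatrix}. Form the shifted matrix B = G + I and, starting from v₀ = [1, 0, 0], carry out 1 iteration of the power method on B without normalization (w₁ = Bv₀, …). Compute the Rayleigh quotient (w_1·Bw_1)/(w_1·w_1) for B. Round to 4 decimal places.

B = G + I has rows (-4, 1, -5); (-2, 0, -5); (2, -2, 8)
w1 = Bv₀ = ((-4)·1 + 1·0 + (-5)·0; (-2)·1 + 0·0 + (-5)·0; 2·1 + (-2)·0 + 8·0) = (-4, -2, 2)
Bw1 = (4, -2, 12)
w1·Bw1 = 12; w1·w1 = 24; μ ≈ 12/24 = 0.5000

0.5000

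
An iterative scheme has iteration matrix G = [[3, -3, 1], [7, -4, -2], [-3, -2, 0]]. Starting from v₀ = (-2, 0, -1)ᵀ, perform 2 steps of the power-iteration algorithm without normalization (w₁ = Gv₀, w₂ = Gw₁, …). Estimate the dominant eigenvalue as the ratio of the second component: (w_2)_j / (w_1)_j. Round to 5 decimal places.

λ ≈ 1.08333

w1 = Gv₀ = (3·(-2) + (-3)·0 + 1·(-1); 7·(-2) + (-4)·0 + (-2)·(-1); (-3)·(-2) + (-2)·0 + 0·(-1)) = (-7, -12, 6)
w2 = Gw1 = (3·(-7) + (-3)·(-12) + 1·6; 7·(-7) + (-4)·(-12) + (-2)·6; (-3)·(-7) + (-2)·(-12) + 0·6) = (21, -13, 45)
Ratio at component: -13 / -12 = 1.08333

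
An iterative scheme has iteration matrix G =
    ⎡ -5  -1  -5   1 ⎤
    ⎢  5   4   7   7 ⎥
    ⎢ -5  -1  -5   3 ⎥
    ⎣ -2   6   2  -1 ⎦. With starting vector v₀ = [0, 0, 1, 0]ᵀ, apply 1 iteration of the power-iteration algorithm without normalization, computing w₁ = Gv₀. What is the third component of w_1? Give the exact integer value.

w1 = Gv₀ = ((-5)·0 + (-1)·0 + (-5)·1 + 1·0; 5·0 + 4·0 + 7·1 + 7·0; (-5)·0 + (-1)·0 + (-5)·1 + 3·0; (-2)·0 + 6·0 + 2·1 + (-1)·0) = (-5, 7, -5, 2)
The requested component of w1 is -5.

-5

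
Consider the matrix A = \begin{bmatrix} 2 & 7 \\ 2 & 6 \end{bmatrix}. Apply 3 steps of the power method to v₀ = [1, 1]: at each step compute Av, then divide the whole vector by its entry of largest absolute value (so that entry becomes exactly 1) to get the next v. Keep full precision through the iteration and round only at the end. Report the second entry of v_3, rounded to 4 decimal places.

Av0 = (9.00000, 8.00000); divide by 9.00000 → v1 = (1.00000, 0.88889)
Av1 = (8.22222, 7.33333); divide by 8.22222 → v2 = (1.00000, 0.89189)
Av2 = (8.24324, 7.35135); divide by 8.24324 → v3 = (1.00000, 0.89180)
Requested entry of v3: 544/610 = 0.8918

0.8918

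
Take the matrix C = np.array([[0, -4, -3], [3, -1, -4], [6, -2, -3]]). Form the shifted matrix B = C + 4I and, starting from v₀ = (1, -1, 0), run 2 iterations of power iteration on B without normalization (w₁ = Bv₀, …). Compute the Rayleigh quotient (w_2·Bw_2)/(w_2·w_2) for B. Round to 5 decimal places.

2.35294

B = C + 4I has rows (4, -4, -3); (3, 3, -4); (6, -2, 1)
w1 = Bv₀ = (4·1 + (-4)·(-1) + (-3)·0; 3·1 + 3·(-1) + (-4)·0; 6·1 + (-2)·(-1) + 1·0) = (8, 0, 8)
w2 = Bw1 = (4·8 + (-4)·0 + (-3)·8; 3·8 + 3·0 + (-4)·8; 6·8 + (-2)·0 + 1·8) = (8, -8, 56)
Bw2 = (-104, -224, 120)
w2·Bw2 = 7680; w2·w2 = 3264; μ ≈ 7680/3264 = 2.35294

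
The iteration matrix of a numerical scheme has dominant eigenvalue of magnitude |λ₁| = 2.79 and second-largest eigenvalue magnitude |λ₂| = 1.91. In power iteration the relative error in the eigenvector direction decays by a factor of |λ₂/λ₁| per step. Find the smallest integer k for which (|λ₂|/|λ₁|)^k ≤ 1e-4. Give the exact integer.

25

|λ₂/λ₁| = 1.91/2.79 = 0.68459
Need k ≥ ln(1e-4) / ln(0.68459) = -9.2103 / -0.3789 ≈ 24.306
Smallest integer k satisfying the bound: 25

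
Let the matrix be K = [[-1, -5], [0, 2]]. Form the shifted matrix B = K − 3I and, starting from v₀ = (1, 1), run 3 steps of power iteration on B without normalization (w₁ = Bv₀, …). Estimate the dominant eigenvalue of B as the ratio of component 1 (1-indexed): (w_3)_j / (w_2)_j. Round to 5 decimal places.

B = K − 3I has rows (-4, -5); (0, -1)
w1 = Bv₀ = (-9, -1)
w2 = Bw1 = (41, 1)
w3 = Bw2 = (-169, -1)
Ratio: -169/41 = -4.12195

μ ≈ -4.12195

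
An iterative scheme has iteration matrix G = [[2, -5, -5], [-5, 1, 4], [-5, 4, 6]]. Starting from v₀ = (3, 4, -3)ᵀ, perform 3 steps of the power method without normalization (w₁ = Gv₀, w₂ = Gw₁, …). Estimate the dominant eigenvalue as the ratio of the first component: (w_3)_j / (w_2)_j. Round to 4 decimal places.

w1 = Gv₀ = (2·3 + (-5)·4 + (-5)·(-3); (-5)·3 + 1·4 + 4·(-3); (-5)·3 + 4·4 + 6·(-3)) = (1, -23, -17)
w2 = Gw1 = (2·1 + (-5)·(-23) + (-5)·(-17); (-5)·1 + 1·(-23) + 4·(-17); (-5)·1 + 4·(-23) + 6·(-17)) = (202, -96, -199)
w3 = Gw2 = (1879, -1902, -2588)
Ratio at component: 1879 / 202 = 9.3020

9.3020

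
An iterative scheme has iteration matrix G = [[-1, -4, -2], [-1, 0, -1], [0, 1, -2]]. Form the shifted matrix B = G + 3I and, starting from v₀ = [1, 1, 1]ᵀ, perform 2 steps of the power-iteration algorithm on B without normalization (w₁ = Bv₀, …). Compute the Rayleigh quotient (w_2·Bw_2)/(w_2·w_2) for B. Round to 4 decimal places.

B = G + 3I has rows (2, -4, -2); (-1, 3, -1); (0, 1, 1)
w1 = Bv₀ = (2·1 + (-4)·1 + (-2)·1; (-1)·1 + 3·1 + (-1)·1; 0·1 + 1·1 + 1·1) = (-4, 1, 2)
w2 = Bw1 = (2·(-4) + (-4)·1 + (-2)·2; (-1)·(-4) + 3·1 + (-1)·2; 0·(-4) + 1·1 + 1·2) = (-16, 5, 3)
Bw2 = (-58, 28, 8)
w2·Bw2 = 1092; w2·w2 = 290; μ ≈ 1092/290 = 3.7655

μ ≈ 3.7655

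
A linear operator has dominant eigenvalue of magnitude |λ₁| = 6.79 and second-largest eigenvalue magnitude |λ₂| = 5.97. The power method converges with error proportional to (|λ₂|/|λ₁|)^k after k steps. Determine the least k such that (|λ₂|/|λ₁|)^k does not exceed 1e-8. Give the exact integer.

144

|λ₂/λ₁| = 5.97/6.79 = 0.87923
Need k ≥ ln(1e-8) / ln(0.87923) = -18.4207 / -0.1287 ≈ 143.124
Smallest integer k satisfying the bound: 144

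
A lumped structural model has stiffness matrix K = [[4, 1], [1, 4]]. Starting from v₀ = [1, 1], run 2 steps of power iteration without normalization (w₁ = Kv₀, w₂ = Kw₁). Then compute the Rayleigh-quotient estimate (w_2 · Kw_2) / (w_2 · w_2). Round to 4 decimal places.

λ ≈ 5.0000

w1 = Kv₀ = (4·1 + 1·1; 1·1 + 4·1) = (5, 5)
w2 = Kw1 = (4·5 + 1·5; 1·5 + 4·5) = (25, 25)
Kw2 = (125, 125)
w2·Kw2 = 25·125 + 25·125 = 6250; w2·w2 = 25·25 + 25·25 = 1250
λ ≈ 6250/1250 = 5.0000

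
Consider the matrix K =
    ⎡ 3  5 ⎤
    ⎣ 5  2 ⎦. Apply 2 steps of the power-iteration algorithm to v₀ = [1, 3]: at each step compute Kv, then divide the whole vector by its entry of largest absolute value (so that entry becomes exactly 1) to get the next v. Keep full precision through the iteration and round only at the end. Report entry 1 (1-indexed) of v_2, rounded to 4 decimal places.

Kv0 = (18.00000, 11.00000); divide by 18.00000 → v1 = (1.00000, 0.61111)
Kv1 = (6.05556, 6.22222); divide by 6.22222 → v2 = (0.97321, 1.00000)
Requested entry of v2: 109/112 = 0.9732

0.9732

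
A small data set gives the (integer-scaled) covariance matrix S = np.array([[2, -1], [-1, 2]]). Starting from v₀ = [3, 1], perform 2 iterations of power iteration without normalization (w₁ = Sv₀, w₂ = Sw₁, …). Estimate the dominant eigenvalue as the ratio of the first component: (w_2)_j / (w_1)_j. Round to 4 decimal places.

w1 = Sv₀ = (2·3 + (-1)·1; (-1)·3 + 2·1) = (5, -1)
w2 = Sw1 = (2·5 + (-1)·(-1); (-1)·5 + 2·(-1)) = (11, -7)
Ratio at component: 11 / 5 = 2.2000

2.2000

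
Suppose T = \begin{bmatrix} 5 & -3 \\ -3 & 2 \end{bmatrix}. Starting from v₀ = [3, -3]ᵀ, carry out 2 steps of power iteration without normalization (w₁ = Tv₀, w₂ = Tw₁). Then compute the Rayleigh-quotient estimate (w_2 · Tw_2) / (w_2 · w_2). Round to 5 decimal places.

6.85410

w1 = Tv₀ = (5·3 + (-3)·(-3); (-3)·3 + 2·(-3)) = (24, -15)
w2 = Tw1 = (5·24 + (-3)·(-15); (-3)·24 + 2·(-15)) = (165, -102)
Tw2 = (1131, -699)
w2·Tw2 = 165·1131 + (-102)·(-699) = 257913; w2·w2 = 165·165 + (-102)·(-102) = 37629
λ ≈ 257913/37629 = 6.85410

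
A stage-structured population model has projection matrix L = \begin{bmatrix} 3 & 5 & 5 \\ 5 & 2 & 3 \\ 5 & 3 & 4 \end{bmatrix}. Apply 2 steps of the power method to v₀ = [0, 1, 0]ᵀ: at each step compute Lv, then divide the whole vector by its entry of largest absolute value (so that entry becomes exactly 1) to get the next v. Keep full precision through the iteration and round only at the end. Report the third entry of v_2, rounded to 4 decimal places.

1.0000

Lv0 = (5.00000, 2.00000, 3.00000); divide by 5.00000 → v1 = (1.00000, 0.40000, 0.60000)
Lv1 = (8.00000, 7.60000, 8.60000); divide by 8.60000 → v2 = (0.93023, 0.88372, 1.00000)
Requested entry of v2: 43/43 = 1.0000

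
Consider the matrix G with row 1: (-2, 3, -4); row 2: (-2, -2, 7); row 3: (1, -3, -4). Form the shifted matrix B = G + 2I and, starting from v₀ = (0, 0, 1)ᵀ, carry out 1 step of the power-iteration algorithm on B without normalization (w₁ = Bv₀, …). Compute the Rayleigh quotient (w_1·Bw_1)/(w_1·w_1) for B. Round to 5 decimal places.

B = G + 2I has rows (0, 3, -4); (-2, 0, 7); (1, -3, -2)
w1 = Bv₀ = (0·0 + 3·0 + (-4)·1; (-2)·0 + 0·0 + 7·1; 1·0 + (-3)·0 + (-2)·1) = (-4, 7, -2)
Bw1 = (29, -6, -21)
w1·Bw1 = -116; w1·w1 = 69; μ ≈ -116/69 = -1.68116

μ ≈ -1.68116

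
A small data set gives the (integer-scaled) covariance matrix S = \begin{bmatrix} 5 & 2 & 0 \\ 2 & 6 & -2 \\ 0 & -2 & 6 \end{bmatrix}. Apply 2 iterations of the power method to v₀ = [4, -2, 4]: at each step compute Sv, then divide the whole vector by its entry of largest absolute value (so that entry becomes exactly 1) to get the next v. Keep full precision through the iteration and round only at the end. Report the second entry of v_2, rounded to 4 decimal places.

-0.5000

Sv0 = (16.00000, -12.00000, 28.00000); divide by 28.00000 → v1 = (0.57143, -0.42857, 1.00000)
Sv1 = (2.00000, -3.42857, 6.85714); divide by 6.85714 → v2 = (0.29167, -0.50000, 1.00000)
Requested entry of v2: -96/192 = -0.5000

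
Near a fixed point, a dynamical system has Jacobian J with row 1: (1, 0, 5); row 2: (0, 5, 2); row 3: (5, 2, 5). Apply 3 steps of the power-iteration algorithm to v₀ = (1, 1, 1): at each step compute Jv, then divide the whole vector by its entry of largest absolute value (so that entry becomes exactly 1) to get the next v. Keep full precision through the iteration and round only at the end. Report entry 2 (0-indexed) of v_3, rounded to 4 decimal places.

Jv0 = (6.00000, 7.00000, 12.00000); divide by 12.00000 → v1 = (0.50000, 0.58333, 1.00000)
Jv1 = (5.50000, 4.91667, 8.66667); divide by 8.66667 → v2 = (0.63462, 0.56731, 1.00000)
Jv2 = (5.63462, 4.83654, 9.30769); divide by 9.30769 → v3 = (0.60537, 0.51963, 1.00000)
Requested entry of v3: 968/968 = 1.0000

1.0000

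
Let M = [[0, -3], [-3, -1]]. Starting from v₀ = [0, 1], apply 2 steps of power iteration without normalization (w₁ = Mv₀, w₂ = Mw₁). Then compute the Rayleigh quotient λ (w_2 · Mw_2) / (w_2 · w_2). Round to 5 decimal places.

w1 = Mv₀ = (0·0 + (-3)·1; (-3)·0 + (-1)·1) = (-3, -1)
w2 = Mw1 = (0·(-3) + (-3)·(-1); (-3)·(-3) + (-1)·(-1)) = (3, 10)
Mw2 = (-30, -19)
w2·Mw2 = 3·(-30) + 10·(-19) = -280; w2·w2 = 3·3 + 10·10 = 109
λ ≈ -280/109 = -2.56881

λ ≈ -2.56881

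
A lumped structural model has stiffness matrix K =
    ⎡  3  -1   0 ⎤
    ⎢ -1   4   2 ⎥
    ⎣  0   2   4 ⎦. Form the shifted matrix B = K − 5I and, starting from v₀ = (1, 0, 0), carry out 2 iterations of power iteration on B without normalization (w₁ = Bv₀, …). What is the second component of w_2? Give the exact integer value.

B = K − 5I has rows (-2, -1, 0); (-1, -1, 2); (0, 2, -1)
w1 = Bv₀ = (-2, -1, 0)
w2 = Bw1 = (5, 3, -2)
Requested component of w2: 3

3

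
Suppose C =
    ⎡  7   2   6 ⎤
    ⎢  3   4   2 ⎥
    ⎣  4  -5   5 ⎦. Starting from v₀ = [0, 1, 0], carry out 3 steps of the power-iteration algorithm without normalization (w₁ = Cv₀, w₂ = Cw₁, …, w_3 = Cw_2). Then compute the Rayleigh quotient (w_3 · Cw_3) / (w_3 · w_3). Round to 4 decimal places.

w1 = Cv₀ = (7·0 + 2·1 + 6·0; 3·0 + 4·1 + 2·0; 4·0 + (-5)·1 + 5·0) = (2, 4, -5)
w2 = Cw1 = (7·2 + 2·4 + 6·(-5); 3·2 + 4·4 + 2·(-5); 4·2 + (-5)·4 + 5·(-5)) = (-8, 12, -37)
w3 = Cw2 = (-254, -50, -277)
Cw3 = (-3540, -1516, -2151)
w3·Cw3 = (-254)·(-3540) + (-50)·(-1516) + (-277)·(-2151) = 1570787; w3·w3 = (-254)·(-254) + (-50)·(-50) + (-277)·(-277) = 143745
λ ≈ 1570787/143745 = 10.9276

λ ≈ 10.9276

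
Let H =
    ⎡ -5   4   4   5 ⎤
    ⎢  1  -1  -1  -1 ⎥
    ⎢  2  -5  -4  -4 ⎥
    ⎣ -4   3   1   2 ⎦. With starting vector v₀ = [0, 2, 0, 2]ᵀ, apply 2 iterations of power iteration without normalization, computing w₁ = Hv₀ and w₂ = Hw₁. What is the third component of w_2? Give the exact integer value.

88

w1 = Hv₀ = ((-5)·0 + 4·2 + 4·0 + 5·2; 1·0 + (-1)·2 + (-1)·0 + (-1)·2; 2·0 + (-5)·2 + (-4)·0 + (-4)·2; (-4)·0 + 3·2 + 1·0 + 2·2) = (18, -4, -18, 10)
w2 = Hw1 = ((-5)·18 + 4·(-4) + 4·(-18) + 5·10; 1·18 + (-1)·(-4) + (-1)·(-18) + (-1)·10; 2·18 + (-5)·(-4) + (-4)·(-18) + (-4)·10; (-4)·18 + 3·(-4) + 1·(-18) + 2·10) = (-128, 30, 88, -82)
The requested component of w2 is 88.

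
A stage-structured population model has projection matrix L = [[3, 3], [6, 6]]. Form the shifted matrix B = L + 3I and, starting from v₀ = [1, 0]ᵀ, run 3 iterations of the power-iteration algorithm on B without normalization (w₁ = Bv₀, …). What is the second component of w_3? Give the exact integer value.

B = L + 3I has rows (6, 3); (6, 9)
w1 = Bv₀ = (6·1 + 3·0; 6·1 + 9·0) = (6, 6)
w2 = Bw1 = (6·6 + 3·6; 6·6 + 9·6) = (54, 90)
w3 = Bw2 = (594, 1134)
Requested component of w3: 1134

1134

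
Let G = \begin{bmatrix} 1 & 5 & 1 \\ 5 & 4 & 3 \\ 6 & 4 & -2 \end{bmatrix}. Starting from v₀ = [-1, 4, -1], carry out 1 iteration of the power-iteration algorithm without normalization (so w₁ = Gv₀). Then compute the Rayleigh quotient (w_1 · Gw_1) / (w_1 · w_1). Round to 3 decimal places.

7.361

w1 = Gv₀ = (18, 8, 12)
Gw1 = (70, 158, 116)
w1·Gw1 = 18·70 + 8·158 + 12·116 = 3916; w1·w1 = 18·18 + 8·8 + 12·12 = 532
λ ≈ 3916/532 = 7.361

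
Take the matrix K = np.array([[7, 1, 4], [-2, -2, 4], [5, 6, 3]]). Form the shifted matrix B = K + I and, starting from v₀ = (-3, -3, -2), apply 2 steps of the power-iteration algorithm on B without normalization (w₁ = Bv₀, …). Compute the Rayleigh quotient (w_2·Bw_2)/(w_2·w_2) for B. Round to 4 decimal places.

B = K + I has rows (8, 1, 4); (-2, -1, 4); (5, 6, 4)
w1 = Bv₀ = (-35, 1, -41)
w2 = Bw1 = (-443, -95, -333)
Bw2 = (-4971, -351, -4117)
w2·Bw2 = 3606459; w2·w2 = 316163; μ ≈ 3606459/316163 = 11.4070

μ ≈ 11.4070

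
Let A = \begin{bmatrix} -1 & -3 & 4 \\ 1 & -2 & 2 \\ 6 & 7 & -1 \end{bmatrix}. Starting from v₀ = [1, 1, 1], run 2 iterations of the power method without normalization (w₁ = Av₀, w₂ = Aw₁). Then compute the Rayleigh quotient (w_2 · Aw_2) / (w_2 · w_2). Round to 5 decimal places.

w1 = Av₀ = ((-1)·1 + (-3)·1 + 4·1; 1·1 + (-2)·1 + 2·1; 6·1 + 7·1 + (-1)·1) = (0, 1, 12)
w2 = Aw1 = ((-1)·0 + (-3)·1 + 4·12; 1·0 + (-2)·1 + 2·12; 6·0 + 7·1 + (-1)·12) = (45, 22, -5)
Aw2 = (-131, -9, 429)
w2·Aw2 = 45·(-131) + 22·(-9) + (-5)·429 = -8238; w2·w2 = 45·45 + 22·22 + (-5)·(-5) = 2534
λ ≈ -8238/2534 = -3.25099

-3.25099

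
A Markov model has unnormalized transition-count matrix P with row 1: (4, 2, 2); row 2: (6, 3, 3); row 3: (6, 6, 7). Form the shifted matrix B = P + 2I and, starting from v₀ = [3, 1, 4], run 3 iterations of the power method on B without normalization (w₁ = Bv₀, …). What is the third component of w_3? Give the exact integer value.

B = P + 2I has rows (6, 2, 2); (6, 5, 3); (6, 6, 9)
w1 = Bv₀ = (28, 35, 60)
w2 = Bw1 = (358, 523, 918)
w3 = Bw2 = (5030, 7517, 13548)
Requested component of w3: 13548

13548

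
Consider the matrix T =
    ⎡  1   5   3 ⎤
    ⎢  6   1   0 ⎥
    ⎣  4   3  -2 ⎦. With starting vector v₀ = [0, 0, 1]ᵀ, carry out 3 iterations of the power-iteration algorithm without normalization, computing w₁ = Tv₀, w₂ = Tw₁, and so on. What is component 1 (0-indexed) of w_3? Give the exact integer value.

w1 = Tv₀ = (1·0 + 5·0 + 3·1; 6·0 + 1·0 + 0·1; 4·0 + 3·0 + (-2)·1) = (3, 0, -2)
w2 = Tw1 = (1·3 + 5·0 + 3·(-2); 6·3 + 1·0 + 0·(-2); 4·3 + 3·0 + (-2)·(-2)) = (-3, 18, 16)
w3 = Tw2 = (135, 0, 10)
The requested component of w3 is 0.

0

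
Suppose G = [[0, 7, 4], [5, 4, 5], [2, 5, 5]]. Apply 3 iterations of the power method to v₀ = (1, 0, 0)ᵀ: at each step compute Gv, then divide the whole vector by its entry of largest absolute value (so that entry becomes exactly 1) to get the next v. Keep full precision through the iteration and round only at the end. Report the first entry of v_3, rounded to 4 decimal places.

0.6863

Gv0 = (0.00000, 5.00000, 2.00000); divide by 5.00000 → v1 = (0.00000, 1.00000, 0.40000)
Gv1 = (8.60000, 6.00000, 7.00000); divide by 8.60000 → v2 = (1.00000, 0.69767, 0.81395)
Gv2 = (8.13953, 11.86047, 9.55814); divide by 11.86047 → v3 = (0.68627, 1.00000, 0.80588)
Requested entry of v3: 350/510 = 0.6863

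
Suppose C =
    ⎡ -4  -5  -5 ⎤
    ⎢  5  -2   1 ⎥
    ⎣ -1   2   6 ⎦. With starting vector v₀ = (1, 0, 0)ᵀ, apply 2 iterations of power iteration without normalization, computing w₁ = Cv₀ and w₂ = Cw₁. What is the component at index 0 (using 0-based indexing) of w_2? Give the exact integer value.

-4

w1 = Cv₀ = (-4, 5, -1)
w2 = Cw1 = (-4, -31, 8)
The requested component of w2 is -4.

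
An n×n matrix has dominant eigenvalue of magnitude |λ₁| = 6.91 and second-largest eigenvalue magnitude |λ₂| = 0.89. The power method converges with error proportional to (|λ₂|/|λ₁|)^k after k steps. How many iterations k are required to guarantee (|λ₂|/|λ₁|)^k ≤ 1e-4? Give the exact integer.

|λ₂/λ₁| = 0.89/6.91 = 0.12880
Need k ≥ ln(1e-4) / ln(0.12880) = -9.2103 / -2.0495 ≈ 4.494
Smallest integer k satisfying the bound: 5

5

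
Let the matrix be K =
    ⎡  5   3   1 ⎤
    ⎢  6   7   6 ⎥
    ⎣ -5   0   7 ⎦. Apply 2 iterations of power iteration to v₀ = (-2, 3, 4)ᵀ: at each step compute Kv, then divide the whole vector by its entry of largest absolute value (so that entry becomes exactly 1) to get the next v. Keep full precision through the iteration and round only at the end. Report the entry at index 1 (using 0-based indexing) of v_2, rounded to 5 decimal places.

1.00000

Kv0 = (3.000000, 33.000000, 38.000000); divide by 38.000000 → v1 = (0.078947, 0.868421, 1.000000)
Kv1 = (4.000000, 12.552632, 6.605263); divide by 12.552632 → v2 = (0.318658, 1.000000, 0.526205)
Requested entry of v2: 477/477 = 1.00000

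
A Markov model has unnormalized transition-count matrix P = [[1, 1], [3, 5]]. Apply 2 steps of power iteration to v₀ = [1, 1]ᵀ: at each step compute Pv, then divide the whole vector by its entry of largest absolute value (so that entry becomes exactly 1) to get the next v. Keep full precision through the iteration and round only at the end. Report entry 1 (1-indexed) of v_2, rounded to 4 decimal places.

0.2174

Pv0 = (2.00000, 8.00000); divide by 8.00000 → v1 = (0.25000, 1.00000)
Pv1 = (1.25000, 5.75000); divide by 5.75000 → v2 = (0.21739, 1.00000)
Requested entry of v2: 10/46 = 0.2174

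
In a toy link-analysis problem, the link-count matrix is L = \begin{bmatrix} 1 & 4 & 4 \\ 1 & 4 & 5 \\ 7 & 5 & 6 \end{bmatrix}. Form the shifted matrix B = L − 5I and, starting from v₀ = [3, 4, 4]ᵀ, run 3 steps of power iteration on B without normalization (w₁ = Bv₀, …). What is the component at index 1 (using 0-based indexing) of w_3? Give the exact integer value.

1350

B = L − 5I has rows (-4, 4, 4); (1, -1, 5); (7, 5, 1)
w1 = Bv₀ = ((-4)·3 + 4·4 + 4·4; 1·3 + (-1)·4 + 5·4; 7·3 + 5·4 + 1·4) = (20, 19, 45)
w2 = Bw1 = ((-4)·20 + 4·19 + 4·45; 1·20 + (-1)·19 + 5·45; 7·20 + 5·19 + 1·45) = (176, 226, 280)
w3 = Bw2 = (1320, 1350, 2642)
Requested component of w3: 1350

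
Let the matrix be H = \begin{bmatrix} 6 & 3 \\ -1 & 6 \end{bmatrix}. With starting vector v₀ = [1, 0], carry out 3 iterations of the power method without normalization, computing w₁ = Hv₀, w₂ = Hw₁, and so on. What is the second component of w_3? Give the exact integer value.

-105

w1 = Hv₀ = (6·1 + 3·0; (-1)·1 + 6·0) = (6, -1)
w2 = Hw1 = (6·6 + 3·(-1); (-1)·6 + 6·(-1)) = (33, -12)
w3 = Hw2 = (162, -105)
The requested component of w3 is -105.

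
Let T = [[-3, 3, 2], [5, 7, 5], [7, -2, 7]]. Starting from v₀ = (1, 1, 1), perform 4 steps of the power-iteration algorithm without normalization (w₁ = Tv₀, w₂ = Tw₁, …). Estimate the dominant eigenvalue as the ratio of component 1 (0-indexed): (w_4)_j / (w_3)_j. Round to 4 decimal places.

λ ≈ 9.6182

w1 = Tv₀ = ((-3)·1 + 3·1 + 2·1; 5·1 + 7·1 + 5·1; 7·1 + (-2)·1 + 7·1) = (2, 17, 12)
w2 = Tw1 = ((-3)·2 + 3·17 + 2·12; 5·2 + 7·17 + 5·12; 7·2 + (-2)·17 + 7·12) = (69, 189, 64)
w3 = Tw2 = (488, 1988, 553)
w4 = Tw3 = (5606, 19121, 3311)
Ratio at component: 19121 / 1988 = 9.6182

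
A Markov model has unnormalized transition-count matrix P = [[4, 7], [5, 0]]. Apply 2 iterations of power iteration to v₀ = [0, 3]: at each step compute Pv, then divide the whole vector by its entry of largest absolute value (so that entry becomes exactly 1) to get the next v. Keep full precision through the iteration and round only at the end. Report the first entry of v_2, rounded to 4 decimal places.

0.8000

Pv0 = (21.00000, 0.00000); divide by 21.00000 → v1 = (1.00000, 0.00000)
Pv1 = (4.00000, 5.00000); divide by 5.00000 → v2 = (0.80000, 1.00000)
Requested entry of v2: 84/105 = 0.8000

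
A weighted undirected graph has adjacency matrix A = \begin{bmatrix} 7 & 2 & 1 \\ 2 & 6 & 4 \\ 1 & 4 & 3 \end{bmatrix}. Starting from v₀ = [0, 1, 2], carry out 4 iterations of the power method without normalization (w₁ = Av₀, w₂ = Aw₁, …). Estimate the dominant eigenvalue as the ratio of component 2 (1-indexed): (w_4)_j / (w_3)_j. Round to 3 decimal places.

w1 = Av₀ = (7·0 + 2·1 + 1·2; 2·0 + 6·1 + 4·2; 1·0 + 4·1 + 3·2) = (4, 14, 10)
w2 = Aw1 = (7·4 + 2·14 + 1·10; 2·4 + 6·14 + 4·10; 1·4 + 4·14 + 3·10) = (66, 132, 90)
w3 = Aw2 = (816, 1284, 864)
w4 = Aw3 = (9144, 12792, 8544)
Ratio at component: 12792 / 1284 = 9.963

λ ≈ 9.963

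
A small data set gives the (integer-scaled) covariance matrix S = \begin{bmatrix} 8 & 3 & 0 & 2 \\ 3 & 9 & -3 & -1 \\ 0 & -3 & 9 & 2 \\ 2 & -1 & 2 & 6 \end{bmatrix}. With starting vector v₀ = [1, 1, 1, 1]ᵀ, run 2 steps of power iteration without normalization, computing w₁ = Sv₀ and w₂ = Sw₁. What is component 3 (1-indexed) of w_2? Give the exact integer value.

66

w1 = Sv₀ = (13, 8, 8, 9)
w2 = Sw1 = (146, 78, 66, 88)
The requested component of w2 is 66.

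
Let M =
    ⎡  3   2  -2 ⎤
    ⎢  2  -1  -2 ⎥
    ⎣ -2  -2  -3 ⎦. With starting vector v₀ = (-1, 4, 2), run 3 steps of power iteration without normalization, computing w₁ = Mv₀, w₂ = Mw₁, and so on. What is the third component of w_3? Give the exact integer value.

w1 = Mv₀ = (3·(-1) + 2·4 + (-2)·2; 2·(-1) + (-1)·4 + (-2)·2; (-2)·(-1) + (-2)·4 + (-3)·2) = (1, -10, -12)
w2 = Mw1 = (3·1 + 2·(-10) + (-2)·(-12); 2·1 + (-1)·(-10) + (-2)·(-12); (-2)·1 + (-2)·(-10) + (-3)·(-12)) = (7, 36, 54)
w3 = Mw2 = (-15, -130, -248)
The requested component of w3 is -248.

-248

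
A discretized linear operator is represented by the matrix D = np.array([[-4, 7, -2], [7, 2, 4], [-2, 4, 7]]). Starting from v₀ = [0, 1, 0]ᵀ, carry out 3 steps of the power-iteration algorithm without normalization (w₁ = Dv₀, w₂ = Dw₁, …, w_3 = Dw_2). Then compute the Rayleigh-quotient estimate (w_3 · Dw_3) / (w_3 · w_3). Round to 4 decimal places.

λ ≈ 0.5462

w1 = Dv₀ = ((-4)·0 + 7·1 + (-2)·0; 7·0 + 2·1 + 4·0; (-2)·0 + 4·1 + 7·0) = (7, 2, 4)
w2 = Dw1 = ((-4)·7 + 7·2 + (-2)·4; 7·7 + 2·2 + 4·4; (-2)·7 + 4·2 + 7·4) = (-22, 69, 22)
w3 = Dw2 = (527, 72, 474)
Dw3 = (-2552, 5729, 2552)
w3·Dw3 = 527·(-2552) + 72·5729 + 474·2552 = 277232; w3·w3 = 527·527 + 72·72 + 474·474 = 507589
λ ≈ 277232/507589 = 0.5462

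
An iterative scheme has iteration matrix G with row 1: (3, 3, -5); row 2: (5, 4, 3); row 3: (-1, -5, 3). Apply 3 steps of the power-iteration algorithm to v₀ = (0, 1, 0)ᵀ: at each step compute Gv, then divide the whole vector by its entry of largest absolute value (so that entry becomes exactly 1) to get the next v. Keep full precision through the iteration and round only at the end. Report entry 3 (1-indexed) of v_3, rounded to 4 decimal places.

-0.6383

Gv0 = (3.00000, 4.00000, -5.00000); divide by -5.00000 → v1 = (-0.60000, -0.80000, 1.00000)
Gv1 = (-9.20000, -3.20000, 7.60000); divide by -9.20000 → v2 = (1.00000, 0.34783, -0.82609)
Gv2 = (8.17391, 3.91304, -5.21739); divide by 8.17391 → v3 = (1.00000, 0.47872, -0.63830)
Requested entry of v3: -240/376 = -0.6383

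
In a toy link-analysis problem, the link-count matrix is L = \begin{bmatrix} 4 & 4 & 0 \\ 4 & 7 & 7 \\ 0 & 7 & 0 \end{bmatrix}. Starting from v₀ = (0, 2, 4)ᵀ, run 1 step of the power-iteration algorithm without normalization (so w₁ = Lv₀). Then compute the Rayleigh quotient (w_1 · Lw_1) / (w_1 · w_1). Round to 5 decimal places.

λ ≈ 11.62253

w1 = Lv₀ = (8, 42, 14)
Lw1 = (200, 424, 294)
w1·Lw1 = 8·200 + 42·424 + 14·294 = 23524; w1·w1 = 8·8 + 42·42 + 14·14 = 2024
λ ≈ 23524/2024 = 11.62253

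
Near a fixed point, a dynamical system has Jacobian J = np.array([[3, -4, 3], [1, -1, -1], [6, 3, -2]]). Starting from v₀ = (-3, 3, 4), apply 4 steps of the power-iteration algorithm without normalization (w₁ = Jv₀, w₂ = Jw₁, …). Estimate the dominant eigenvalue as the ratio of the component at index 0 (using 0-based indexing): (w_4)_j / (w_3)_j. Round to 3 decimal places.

λ ≈ 3.589

w1 = Jv₀ = (-9, -10, -17)
w2 = Jw1 = (-38, 18, -50)
w3 = Jw2 = (-336, -6, -74)
w4 = Jw3 = (-1206, -256, -1886)
Ratio at component: -1206 / -336 = 3.589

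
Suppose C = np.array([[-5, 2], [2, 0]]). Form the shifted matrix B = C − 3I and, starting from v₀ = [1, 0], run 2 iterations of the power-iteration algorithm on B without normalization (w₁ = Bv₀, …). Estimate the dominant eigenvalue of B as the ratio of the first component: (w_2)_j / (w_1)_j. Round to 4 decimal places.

μ ≈ -8.5000

B = C − 3I has rows (-8, 2); (2, -3)
w1 = Bv₀ = (-8, 2)
w2 = Bw1 = (68, -22)
Ratio: 68/-8 = -8.5000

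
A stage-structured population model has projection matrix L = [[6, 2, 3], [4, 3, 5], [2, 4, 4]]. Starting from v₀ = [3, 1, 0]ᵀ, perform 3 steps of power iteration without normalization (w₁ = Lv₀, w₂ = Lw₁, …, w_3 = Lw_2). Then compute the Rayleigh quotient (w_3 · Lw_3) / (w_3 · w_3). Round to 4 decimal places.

w1 = Lv₀ = (6·3 + 2·1 + 3·0; 4·3 + 3·1 + 5·0; 2·3 + 4·1 + 4·0) = (20, 15, 10)
w2 = Lw1 = (6·20 + 2·15 + 3·10; 4·20 + 3·15 + 5·10; 2·20 + 4·15 + 4·10) = (180, 175, 140)
w3 = Lw2 = (1850, 1945, 1620)
Lw3 = (19850, 21335, 17960)
w3·Lw3 = 1850·19850 + 1945·21335 + 1620·17960 = 107314275; w3·w3 = 1850·1850 + 1945·1945 + 1620·1620 = 9829925
λ ≈ 107314275/9829925 = 10.9171

λ ≈ 10.9171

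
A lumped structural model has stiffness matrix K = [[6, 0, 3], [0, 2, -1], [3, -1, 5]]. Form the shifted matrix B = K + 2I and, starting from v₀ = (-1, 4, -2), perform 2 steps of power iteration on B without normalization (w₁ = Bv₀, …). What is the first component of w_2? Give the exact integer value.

-175

B = K + 2I has rows (8, 0, 3); (0, 4, -1); (3, -1, 7)
w1 = Bv₀ = (8·(-1) + 0·4 + 3·(-2); 0·(-1) + 4·4 + (-1)·(-2); 3·(-1) + (-1)·4 + 7·(-2)) = (-14, 18, -21)
w2 = Bw1 = (8·(-14) + 0·18 + 3·(-21); 0·(-14) + 4·18 + (-1)·(-21); 3·(-14) + (-1)·18 + 7·(-21)) = (-175, 93, -207)
Requested component of w2: -175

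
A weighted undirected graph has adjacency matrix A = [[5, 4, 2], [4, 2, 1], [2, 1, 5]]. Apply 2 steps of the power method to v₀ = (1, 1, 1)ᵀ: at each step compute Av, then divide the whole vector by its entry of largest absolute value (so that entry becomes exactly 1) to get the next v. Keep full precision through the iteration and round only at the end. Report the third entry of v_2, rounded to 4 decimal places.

0.6970

Av0 = (11.00000, 7.00000, 8.00000); divide by 11.00000 → v1 = (1.00000, 0.63636, 0.72727)
Av1 = (9.00000, 6.00000, 6.27273); divide by 9.00000 → v2 = (1.00000, 0.66667, 0.69697)
Requested entry of v2: 69/99 = 0.6970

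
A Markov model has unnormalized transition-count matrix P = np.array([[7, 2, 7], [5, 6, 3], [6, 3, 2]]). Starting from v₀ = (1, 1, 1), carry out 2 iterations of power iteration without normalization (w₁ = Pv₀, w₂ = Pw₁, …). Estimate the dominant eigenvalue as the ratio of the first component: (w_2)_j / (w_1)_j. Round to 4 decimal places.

w1 = Pv₀ = (7·1 + 2·1 + 7·1; 5·1 + 6·1 + 3·1; 6·1 + 3·1 + 2·1) = (16, 14, 11)
w2 = Pw1 = (7·16 + 2·14 + 7·11; 5·16 + 6·14 + 3·11; 6·16 + 3·14 + 2·11) = (217, 197, 160)
Ratio at component: 217 / 16 = 13.5625

13.5625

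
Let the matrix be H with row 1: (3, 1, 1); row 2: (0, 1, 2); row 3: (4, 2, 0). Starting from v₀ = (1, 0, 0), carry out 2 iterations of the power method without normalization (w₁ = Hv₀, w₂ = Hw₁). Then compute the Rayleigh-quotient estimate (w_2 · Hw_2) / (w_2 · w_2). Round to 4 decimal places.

4.8780

w1 = Hv₀ = (3, 0, 4)
w2 = Hw1 = (13, 8, 12)
Hw2 = (59, 32, 68)
w2·Hw2 = 13·59 + 8·32 + 12·68 = 1839; w2·w2 = 13·13 + 8·8 + 12·12 = 377
λ ≈ 1839/377 = 4.8780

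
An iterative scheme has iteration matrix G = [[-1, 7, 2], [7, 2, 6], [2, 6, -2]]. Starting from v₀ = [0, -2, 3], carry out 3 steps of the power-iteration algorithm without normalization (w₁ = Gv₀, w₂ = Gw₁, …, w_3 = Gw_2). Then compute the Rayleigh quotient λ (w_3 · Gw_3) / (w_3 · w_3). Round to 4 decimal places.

-7.6435

w1 = Gv₀ = ((-1)·0 + 7·(-2) + 2·3; 7·0 + 2·(-2) + 6·3; 2·0 + 6·(-2) + (-2)·3) = (-8, 14, -18)
w2 = Gw1 = ((-1)·(-8) + 7·14 + 2·(-18); 7·(-8) + 2·14 + 6·(-18); 2·(-8) + 6·14 + (-2)·(-18)) = (70, -136, 104)
w3 = Gw2 = (-814, 842, -884)
Gw3 = (4940, -9318, 5192)
w3·Gw3 = (-814)·4940 + 842·(-9318) + (-884)·5192 = -16456644; w3·w3 = (-814)·(-814) + 842·842 + (-884)·(-884) = 2153016
λ ≈ -16456644/2153016 = -7.6435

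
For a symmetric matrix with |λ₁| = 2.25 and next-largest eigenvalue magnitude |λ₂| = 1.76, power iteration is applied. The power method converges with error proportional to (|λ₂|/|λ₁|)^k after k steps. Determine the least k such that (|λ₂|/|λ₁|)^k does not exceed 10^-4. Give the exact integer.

|λ₂/λ₁| = 1.76/2.25 = 0.78222
Need k ≥ ln(10^-4) / ln(0.78222) = -9.2103 / -0.2456 ≈ 37.499
Smallest integer k satisfying the bound: 38

38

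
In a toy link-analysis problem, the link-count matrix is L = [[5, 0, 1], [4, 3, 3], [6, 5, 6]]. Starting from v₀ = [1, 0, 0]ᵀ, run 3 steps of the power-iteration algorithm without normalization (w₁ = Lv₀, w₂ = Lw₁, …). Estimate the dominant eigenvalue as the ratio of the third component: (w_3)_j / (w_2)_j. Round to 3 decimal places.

λ ≈ 11.070

w1 = Lv₀ = (5, 4, 6)
w2 = Lw1 = (31, 50, 86)
w3 = Lw2 = (241, 532, 952)
Ratio at component: 952 / 86 = 11.070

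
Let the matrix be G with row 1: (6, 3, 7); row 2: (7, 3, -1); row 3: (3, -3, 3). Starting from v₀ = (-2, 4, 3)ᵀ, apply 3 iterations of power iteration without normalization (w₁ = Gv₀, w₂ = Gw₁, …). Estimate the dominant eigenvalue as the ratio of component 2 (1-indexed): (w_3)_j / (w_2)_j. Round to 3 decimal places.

w1 = Gv₀ = (6·(-2) + 3·4 + 7·3; 7·(-2) + 3·4 + (-1)·3; 3·(-2) + (-3)·4 + 3·3) = (21, -5, -9)
w2 = Gw1 = (6·21 + 3·(-5) + 7·(-9); 7·21 + 3·(-5) + (-1)·(-9); 3·21 + (-3)·(-5) + 3·(-9)) = (48, 141, 51)
w3 = Gw2 = (1068, 708, -126)
Ratio at component: 708 / 141 = 5.021

λ ≈ 5.021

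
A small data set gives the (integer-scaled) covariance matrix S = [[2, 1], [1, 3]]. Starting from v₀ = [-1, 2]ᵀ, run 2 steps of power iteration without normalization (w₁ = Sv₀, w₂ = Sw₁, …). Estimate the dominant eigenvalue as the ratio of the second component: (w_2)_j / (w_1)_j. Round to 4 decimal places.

w1 = Sv₀ = (0, 5)
w2 = Sw1 = (5, 15)
Ratio at component: 15 / 5 = 3.0000

λ ≈ 3.0000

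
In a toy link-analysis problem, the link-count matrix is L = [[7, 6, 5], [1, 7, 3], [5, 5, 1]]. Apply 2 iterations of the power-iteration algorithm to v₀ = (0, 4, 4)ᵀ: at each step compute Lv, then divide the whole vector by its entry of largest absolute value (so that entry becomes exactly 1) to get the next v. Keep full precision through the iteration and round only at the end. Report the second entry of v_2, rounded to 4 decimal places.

0.5928

Lv0 = (44.00000, 40.00000, 24.00000); divide by 44.00000 → v1 = (1.00000, 0.90909, 0.54545)
Lv1 = (15.18182, 9.00000, 10.09091); divide by 15.18182 → v2 = (1.00000, 0.59281, 0.66467)
Requested entry of v2: 396/668 = 0.5928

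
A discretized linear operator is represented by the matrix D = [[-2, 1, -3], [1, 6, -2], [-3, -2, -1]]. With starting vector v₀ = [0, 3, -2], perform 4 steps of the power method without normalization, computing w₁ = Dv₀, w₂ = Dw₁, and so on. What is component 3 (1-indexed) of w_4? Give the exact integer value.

w1 = Dv₀ = ((-2)·0 + 1·3 + (-3)·(-2); 1·0 + 6·3 + (-2)·(-2); (-3)·0 + (-2)·3 + (-1)·(-2)) = (9, 22, -4)
w2 = Dw1 = ((-2)·9 + 1·22 + (-3)·(-4); 1·9 + 6·22 + (-2)·(-4); (-3)·9 + (-2)·22 + (-1)·(-4)) = (16, 149, -67)
w3 = Dw2 = (318, 1044, -279)
w4 = Dw3 = (1245, 7140, -2763)
The requested component of w4 is -2763.

-2763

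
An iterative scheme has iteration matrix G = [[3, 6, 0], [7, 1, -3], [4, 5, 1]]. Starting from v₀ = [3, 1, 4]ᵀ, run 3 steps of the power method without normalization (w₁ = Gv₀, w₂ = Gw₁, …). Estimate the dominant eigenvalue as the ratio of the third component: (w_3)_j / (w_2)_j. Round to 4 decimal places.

λ ≈ 6.1908

w1 = Gv₀ = (3·3 + 6·1 + 0·4; 7·3 + 1·1 + (-3)·4; 4·3 + 5·1 + 1·4) = (15, 10, 21)
w2 = Gw1 = (3·15 + 6·10 + 0·21; 7·15 + 1·10 + (-3)·21; 4·15 + 5·10 + 1·21) = (105, 52, 131)
w3 = Gw2 = (627, 394, 811)
Ratio at component: 811 / 131 = 6.1908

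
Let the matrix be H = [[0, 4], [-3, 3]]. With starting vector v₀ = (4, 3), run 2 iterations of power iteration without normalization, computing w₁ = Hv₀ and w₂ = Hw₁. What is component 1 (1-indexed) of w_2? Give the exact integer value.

w1 = Hv₀ = (12, -3)
w2 = Hw1 = (-12, -45)
The requested component of w2 is -12.

-12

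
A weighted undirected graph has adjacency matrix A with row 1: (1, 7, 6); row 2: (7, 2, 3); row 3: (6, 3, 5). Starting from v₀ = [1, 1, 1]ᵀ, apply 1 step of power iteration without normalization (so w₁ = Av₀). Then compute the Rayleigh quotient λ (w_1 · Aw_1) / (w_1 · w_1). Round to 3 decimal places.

w1 = Av₀ = (14, 12, 14)
Aw1 = (182, 164, 190)
w1·Aw1 = 14·182 + 12·164 + 14·190 = 7176; w1·w1 = 14·14 + 12·12 + 14·14 = 536
λ ≈ 7176/536 = 13.388

13.388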